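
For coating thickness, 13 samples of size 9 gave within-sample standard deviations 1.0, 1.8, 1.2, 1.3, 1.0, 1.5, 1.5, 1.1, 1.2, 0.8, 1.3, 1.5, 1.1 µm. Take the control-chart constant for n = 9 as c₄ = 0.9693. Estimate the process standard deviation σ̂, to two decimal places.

1.29

s̄ = (1.0 + 1.8 + 1.2 + 1.3 + 1.0 + 1.5 + 1.5 + 1.1 + 1.2 + 0.8 + 1.3 + 1.5 + 1.1) / 13 = 1.2538
σ̂ = s̄ / c₄ = 1.2538 / 0.9693 = 1.2936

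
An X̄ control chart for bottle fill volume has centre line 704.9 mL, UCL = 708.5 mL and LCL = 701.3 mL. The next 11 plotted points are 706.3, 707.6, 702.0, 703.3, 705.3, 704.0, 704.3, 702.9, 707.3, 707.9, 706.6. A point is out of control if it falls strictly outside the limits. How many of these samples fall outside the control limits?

0

All 11 points lie within [701.3, 708.5].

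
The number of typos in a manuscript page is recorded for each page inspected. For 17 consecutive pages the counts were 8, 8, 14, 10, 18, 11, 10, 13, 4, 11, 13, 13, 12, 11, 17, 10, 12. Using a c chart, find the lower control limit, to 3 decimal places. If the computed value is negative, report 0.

c̄ = (8 + 8 + 14 + 10 + 18 + 11 + 10 + 13 + 4 + 11 + 13 + 13 + 12 + 11 + 17 + 10 + 12) / 17 = 195 / 17 = 11.4706
LCL = c̄ − 3√c̄ = 11.4706 − 3 × 3.3868 = 1.3101

1.310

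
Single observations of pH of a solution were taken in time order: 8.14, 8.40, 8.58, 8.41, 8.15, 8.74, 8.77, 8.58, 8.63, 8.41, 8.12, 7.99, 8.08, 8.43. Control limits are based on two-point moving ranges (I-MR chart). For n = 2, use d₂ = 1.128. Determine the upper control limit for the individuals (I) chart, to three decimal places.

X̄ = (8.14 + 8.40 + 8.58 + 8.41 + 8.15 + 8.74 + 8.77 + 8.58 + 8.63 + 8.41 + 8.12 + 7.99 + 8.08 + 8.43) / 14 = 8.3879
Moving ranges: 0.26, 0.18, 0.17, 0.26, 0.59, 0.03, 0.19, 0.05, 0.22, 0.29, 0.13, 0.09, 0.35; M̄R̄ = 2.8100 / 13 = 0.2162
UCL = X̄ + 3·M̄R̄/d₂ = 8.3879 + 3 × 0.2162 / 1.128 = 8.9627

8.963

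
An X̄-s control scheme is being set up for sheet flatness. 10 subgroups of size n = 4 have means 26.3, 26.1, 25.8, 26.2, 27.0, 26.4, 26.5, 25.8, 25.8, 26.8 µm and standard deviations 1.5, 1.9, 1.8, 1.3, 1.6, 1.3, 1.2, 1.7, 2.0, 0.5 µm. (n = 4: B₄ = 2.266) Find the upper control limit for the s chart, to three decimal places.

s̄ = (1.5 + 1.9 + 1.8 + 1.3 + 1.6 + 1.3 + 1.2 + 1.7 + 2.0 + 0.5) / 10 = 1.4800
UCL_s = B₄·s̄ = 2.266 × 1.4800 = 3.3537

3.354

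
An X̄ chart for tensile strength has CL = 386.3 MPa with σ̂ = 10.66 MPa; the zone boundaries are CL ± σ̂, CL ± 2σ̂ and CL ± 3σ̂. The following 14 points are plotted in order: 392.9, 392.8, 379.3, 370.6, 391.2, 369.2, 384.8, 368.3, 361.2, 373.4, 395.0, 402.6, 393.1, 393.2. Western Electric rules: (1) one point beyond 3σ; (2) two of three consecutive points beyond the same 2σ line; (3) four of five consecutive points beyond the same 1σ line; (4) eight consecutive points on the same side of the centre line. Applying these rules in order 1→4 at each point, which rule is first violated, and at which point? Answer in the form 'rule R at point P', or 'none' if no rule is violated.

rule 3 at point 10

Zone of each point (C = within 1σ̂, B = 1σ̂–2σ̂, A = 2σ̂–3σ̂, * = beyond 3σ̂; sign = side of CL): 1:+C, 2:+C, 3:-C, 4:-B, 5:+C, 6:-B, 7:-C, 8:-B, 9:-A, 10:-B, 11:+C, 12:+B, 13:+C, 14:+C
Rule 3 (four of five consecutive points beyond the same 1σ limit) is satisfied at point 10.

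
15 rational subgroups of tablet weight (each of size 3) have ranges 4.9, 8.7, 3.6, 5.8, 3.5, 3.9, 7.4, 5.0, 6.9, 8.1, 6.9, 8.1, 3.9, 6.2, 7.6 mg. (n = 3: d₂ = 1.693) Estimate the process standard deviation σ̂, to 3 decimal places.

3.564

R̄ = (4.9 + 8.7 + 3.6 + 5.8 + 3.5 + 3.9 + 7.4 + 5.0 + 6.9 + 8.1 + 6.9 + 8.1 + 3.9 + 6.2 + 7.6) / 15 = 6.0333
σ̂ = R̄ / d₂ = 6.0333 / 1.693 = 3.5637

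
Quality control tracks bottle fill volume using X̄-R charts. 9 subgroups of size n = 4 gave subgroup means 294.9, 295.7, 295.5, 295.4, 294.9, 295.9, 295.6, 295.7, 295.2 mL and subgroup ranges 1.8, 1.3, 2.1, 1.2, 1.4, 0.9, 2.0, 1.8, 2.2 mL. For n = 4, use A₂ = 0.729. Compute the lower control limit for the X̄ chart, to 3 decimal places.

X̄̄ = (294.9 + 295.7 + 295.5 + 295.4 + 294.9 + 295.9 + 295.6 + 295.7 + 295.2) / 9 = 2658.8000 / 9 = 295.4222
R̄ = (1.8 + 1.3 + 2.1 + 1.2 + 1.4 + 0.9 + 2.0 + 1.8 + 2.2) / 9 = 14.7000 / 9 = 1.6333
LCL = X̄̄ − A₂·R̄ = 295.4222 − 0.729 × 1.6333 = 294.2315

294.232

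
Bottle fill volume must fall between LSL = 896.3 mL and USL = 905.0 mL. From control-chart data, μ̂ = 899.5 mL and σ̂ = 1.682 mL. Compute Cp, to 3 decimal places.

Cp = (USL − LSL) / (6σ̂) = (905.0 − 896.3) / (6 × 1.682) = 8.7000 / 10.0920 = 0.8621

0.862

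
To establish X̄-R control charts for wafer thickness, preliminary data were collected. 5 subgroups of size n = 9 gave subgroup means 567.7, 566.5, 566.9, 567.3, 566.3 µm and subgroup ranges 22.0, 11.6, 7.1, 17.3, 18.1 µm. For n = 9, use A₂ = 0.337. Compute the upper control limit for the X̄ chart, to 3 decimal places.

X̄̄ = (567.7 + 566.5 + 566.9 + 567.3 + 566.3) / 5 = 2834.7000 / 5 = 566.9400
R̄ = (22.0 + 11.6 + 7.1 + 17.3 + 18.1) / 5 = 76.1000 / 5 = 15.2200
UCL = X̄̄ + A₂·R̄ = 566.9400 + 0.337 × 15.2200 = 572.0691

572.069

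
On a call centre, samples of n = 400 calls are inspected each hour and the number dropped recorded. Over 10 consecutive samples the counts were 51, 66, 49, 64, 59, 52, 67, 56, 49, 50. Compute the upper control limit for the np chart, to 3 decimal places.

77.166

p̄ = Σdᵢ / (k·n) = 563 / (10 × 400) = 0.14075
UCL = np̄ + 3·√(np̄(1−p̄)) = 56.3000 + 3 × √(56.3000×0.85925) = 56.3000 + 3 × 6.9553 = 77.1658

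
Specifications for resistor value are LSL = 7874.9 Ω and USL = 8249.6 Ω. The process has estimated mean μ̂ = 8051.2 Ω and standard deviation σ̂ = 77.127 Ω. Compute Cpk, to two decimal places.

0.76

Cpu = (USL − μ̂) / (3σ̂) = (8249.6 − 8051.2) / (3 × 77.127) = 0.8575; Cpl = (μ̂ − LSL) / (3σ̂) = (8051.2 − 7874.9) / (3 × 77.127) = 0.7619; Cpk = min(Cpu, Cpl) = 0.7619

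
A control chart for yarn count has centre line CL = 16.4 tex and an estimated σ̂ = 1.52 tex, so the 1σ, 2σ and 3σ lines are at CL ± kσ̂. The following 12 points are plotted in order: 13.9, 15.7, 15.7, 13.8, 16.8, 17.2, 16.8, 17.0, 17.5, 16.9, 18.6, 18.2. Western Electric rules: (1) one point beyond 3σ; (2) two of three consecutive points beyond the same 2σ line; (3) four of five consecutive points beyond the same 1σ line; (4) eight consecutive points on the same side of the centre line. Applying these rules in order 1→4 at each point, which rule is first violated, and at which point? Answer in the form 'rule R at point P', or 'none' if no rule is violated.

rule 4 at point 12

Zone of each point (C = within 1σ̂, B = 1σ̂–2σ̂, A = 2σ̂–3σ̂, * = beyond 3σ̂; sign = side of CL): 1:-B, 2:-C, 3:-C, 4:-B, 5:+C, 6:+C, 7:+C, 8:+C, 9:+C, 10:+C, 11:+B, 12:+B
Rule 4 (eight consecutive points on the same side of the centre line) is satisfied at point 12.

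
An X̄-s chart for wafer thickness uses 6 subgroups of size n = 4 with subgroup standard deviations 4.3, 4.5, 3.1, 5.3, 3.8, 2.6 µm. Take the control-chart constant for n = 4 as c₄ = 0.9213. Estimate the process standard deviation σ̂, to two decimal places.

4.27

s̄ = (4.3 + 4.5 + 3.1 + 5.3 + 3.8 + 2.6) / 6 = 3.9333
σ̂ = s̄ / c₄ = 3.9333 / 0.9213 = 4.2693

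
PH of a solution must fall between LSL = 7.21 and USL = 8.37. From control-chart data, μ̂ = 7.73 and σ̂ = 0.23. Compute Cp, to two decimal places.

0.84

Cp = (USL − LSL) / (6σ̂) = (8.37 − 7.21) / (6 × 0.23) = 1.1600 / 1.3800 = 0.8406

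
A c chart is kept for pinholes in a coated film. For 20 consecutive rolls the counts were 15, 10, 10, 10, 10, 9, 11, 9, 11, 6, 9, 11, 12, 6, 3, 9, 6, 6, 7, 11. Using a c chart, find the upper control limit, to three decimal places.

18.075

c̄ = (15 + 10 + 10 + 10 + 10 + 9 + 11 + 9 + 11 + 6 + 9 + 11 + 12 + 6 + 3 + 9 + 6 + 6 + 7 + 11) / 20 = 181 / 20 = 9.0500
UCL = c̄ + 3√c̄ = 9.0500 + 3 × √9.0500 = 9.0500 + 3 × 3.0083 = 18.0750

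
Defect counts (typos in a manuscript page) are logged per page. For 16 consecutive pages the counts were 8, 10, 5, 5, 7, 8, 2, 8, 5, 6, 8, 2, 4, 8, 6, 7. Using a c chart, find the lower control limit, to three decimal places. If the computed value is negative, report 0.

c̄ = (8 + 10 + 5 + 5 + 7 + 8 + 2 + 8 + 5 + 6 + 8 + 2 + 4 + 8 + 6 + 7) / 16 = 99 / 16 = 6.1875
LCL = c̄ − 3√c̄ = 6.1875 − 3 × 2.4875 = -1.2749 → 0 (cannot be negative)

0.000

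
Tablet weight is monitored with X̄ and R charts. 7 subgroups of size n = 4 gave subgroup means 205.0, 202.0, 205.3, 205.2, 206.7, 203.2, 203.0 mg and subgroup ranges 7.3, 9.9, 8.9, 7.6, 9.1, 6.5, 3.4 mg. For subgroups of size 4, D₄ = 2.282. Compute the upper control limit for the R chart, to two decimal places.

17.18

R̄ = (7.3 + 9.9 + 8.9 + 7.6 + 9.1 + 6.5 + 3.4) / 7 = 52.7000 / 7 = 7.5286
UCL_R = D₄·R̄ = 2.282 × 7.5286 = 17.1802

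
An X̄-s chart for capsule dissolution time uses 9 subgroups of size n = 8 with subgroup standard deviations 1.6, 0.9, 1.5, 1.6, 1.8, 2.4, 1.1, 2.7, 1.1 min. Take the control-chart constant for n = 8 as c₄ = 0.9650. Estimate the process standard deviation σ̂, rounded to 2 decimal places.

1.69

s̄ = (1.6 + 0.9 + 1.5 + 1.6 + 1.8 + 2.4 + 1.1 + 2.7 + 1.1) / 9 = 1.6333
σ̂ = s̄ / c₄ = 1.6333 / 0.9650 = 1.6926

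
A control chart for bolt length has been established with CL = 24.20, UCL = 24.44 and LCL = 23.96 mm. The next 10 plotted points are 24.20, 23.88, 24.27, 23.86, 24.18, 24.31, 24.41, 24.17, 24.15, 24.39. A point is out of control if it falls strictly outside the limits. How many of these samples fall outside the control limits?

2

Compare each point to [23.96, 24.44]: sample 2 = 23.88 < LCL; sample 4 = 23.86 < LCL.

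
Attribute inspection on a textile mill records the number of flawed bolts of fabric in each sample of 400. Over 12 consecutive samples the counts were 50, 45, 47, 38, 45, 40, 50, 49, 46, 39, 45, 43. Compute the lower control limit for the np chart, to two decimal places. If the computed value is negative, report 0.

25.84

p̄ = Σdᵢ / (k·n) = 537 / (12 × 400) = 0.11188
LCL = np̄ − 3·√(np̄(1−p̄)) = 44.7500 − 3 × 6.3043 = 25.8372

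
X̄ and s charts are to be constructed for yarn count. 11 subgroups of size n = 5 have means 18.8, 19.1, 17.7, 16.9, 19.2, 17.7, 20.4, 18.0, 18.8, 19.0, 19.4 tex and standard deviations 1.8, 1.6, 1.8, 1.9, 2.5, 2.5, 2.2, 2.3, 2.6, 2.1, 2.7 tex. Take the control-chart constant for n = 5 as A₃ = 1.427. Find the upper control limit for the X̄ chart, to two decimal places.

X̄̄ = (18.8 + 19.1 + 17.7 + 16.9 + 19.2 + 17.7 + 20.4 + 18.0 + 18.8 + 19.0 + 19.4) / 11 = 18.6364
s̄ = (1.8 + 1.6 + 1.8 + 1.9 + 2.5 + 2.5 + 2.2 + 2.3 + 2.6 + 2.1 + 2.7) / 11 = 2.1818
UCL = X̄̄ + A₃·s̄ = 18.6364 + 1.427 × 2.1818 = 21.7498

21.75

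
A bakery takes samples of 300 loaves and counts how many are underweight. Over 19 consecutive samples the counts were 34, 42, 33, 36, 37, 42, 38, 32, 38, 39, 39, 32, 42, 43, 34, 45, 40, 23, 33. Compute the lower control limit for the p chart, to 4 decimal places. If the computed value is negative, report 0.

0.0662

p̄ = Σdᵢ / (k·n) = 702 / (19 × 300) = 0.12316
LCL = p̄ − 3·√(p̄(1−p̄)/n) = 0.12316 − 3 × 0.01897 = 0.06624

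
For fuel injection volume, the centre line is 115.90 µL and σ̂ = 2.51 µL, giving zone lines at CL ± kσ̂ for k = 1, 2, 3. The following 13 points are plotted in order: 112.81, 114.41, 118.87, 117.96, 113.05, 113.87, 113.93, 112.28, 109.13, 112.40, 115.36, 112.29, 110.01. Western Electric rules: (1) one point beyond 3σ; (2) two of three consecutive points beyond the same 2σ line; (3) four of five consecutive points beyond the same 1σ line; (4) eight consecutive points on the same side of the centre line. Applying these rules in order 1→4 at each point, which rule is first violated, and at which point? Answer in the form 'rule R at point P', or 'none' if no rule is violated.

Zone of each point (C = within 1σ̂, B = 1σ̂–2σ̂, A = 2σ̂–3σ̂, * = beyond 3σ̂; sign = side of CL): 1:-B, 2:-C, 3:+B, 4:+C, 5:-B, 6:-C, 7:-C, 8:-B, 9:-A, 10:-B, 11:-C, 12:-B, 13:-A
Rule 3 (four of five consecutive points beyond the same 1σ limit) is satisfied at point 12.

rule 3 at point 12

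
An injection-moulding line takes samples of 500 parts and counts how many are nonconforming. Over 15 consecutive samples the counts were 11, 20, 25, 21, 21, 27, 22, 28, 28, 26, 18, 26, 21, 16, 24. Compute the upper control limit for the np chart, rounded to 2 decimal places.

36.10

p̄ = Σdᵢ / (k·n) = 334 / (15 × 500) = 0.04453
UCL = np̄ + 3·√(np̄(1−p̄)) = 22.2667 + 3 × √(22.2667×0.95547) = 22.2667 + 3 × 4.6125 = 36.1041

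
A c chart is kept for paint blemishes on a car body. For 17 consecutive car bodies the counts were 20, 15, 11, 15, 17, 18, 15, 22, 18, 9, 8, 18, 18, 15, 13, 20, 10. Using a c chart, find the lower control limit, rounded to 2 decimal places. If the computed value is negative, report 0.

3.63

c̄ = (20 + 15 + 11 + 15 + 17 + 18 + 15 + 22 + 18 + 9 + 8 + 18 + 18 + 15 + 13 + 20 + 10) / 17 = 262 / 17 = 15.4118
LCL = c̄ − 3√c̄ = 15.4118 − 3 × 3.9258 = 3.6344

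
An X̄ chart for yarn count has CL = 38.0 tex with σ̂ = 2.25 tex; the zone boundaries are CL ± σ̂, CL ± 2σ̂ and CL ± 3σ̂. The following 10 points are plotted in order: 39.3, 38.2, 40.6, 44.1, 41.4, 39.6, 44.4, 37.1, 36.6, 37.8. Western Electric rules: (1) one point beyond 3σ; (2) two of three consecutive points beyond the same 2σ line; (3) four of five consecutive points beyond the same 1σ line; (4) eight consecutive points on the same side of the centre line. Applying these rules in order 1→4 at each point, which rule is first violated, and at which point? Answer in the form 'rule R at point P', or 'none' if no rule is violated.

Zone of each point (C = within 1σ̂, B = 1σ̂–2σ̂, A = 2σ̂–3σ̂, * = beyond 3σ̂; sign = side of CL): 1:+C, 2:+C, 3:+B, 4:+A, 5:+B, 6:+C, 7:+A, 8:-C, 9:-C, 10:-C
Rule 3 (four of five consecutive points beyond the same 1σ limit) is satisfied at point 7.

rule 3 at point 7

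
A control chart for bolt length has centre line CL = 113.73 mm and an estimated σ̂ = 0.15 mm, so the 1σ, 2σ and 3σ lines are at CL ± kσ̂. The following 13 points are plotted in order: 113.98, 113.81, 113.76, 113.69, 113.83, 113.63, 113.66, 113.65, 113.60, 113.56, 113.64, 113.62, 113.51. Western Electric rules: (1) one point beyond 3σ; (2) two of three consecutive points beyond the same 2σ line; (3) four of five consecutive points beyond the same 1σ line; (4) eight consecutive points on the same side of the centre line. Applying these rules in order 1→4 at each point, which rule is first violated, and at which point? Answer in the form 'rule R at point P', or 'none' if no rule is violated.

rule 4 at point 13

Zone of each point (C = within 1σ̂, B = 1σ̂–2σ̂, A = 2σ̂–3σ̂, * = beyond 3σ̂; sign = side of CL): 1:+B, 2:+C, 3:+C, 4:-C, 5:+C, 6:-C, 7:-C, 8:-C, 9:-C, 10:-B, 11:-C, 12:-C, 13:-B
Rule 4 (eight consecutive points on the same side of the centre line) is satisfied at point 13.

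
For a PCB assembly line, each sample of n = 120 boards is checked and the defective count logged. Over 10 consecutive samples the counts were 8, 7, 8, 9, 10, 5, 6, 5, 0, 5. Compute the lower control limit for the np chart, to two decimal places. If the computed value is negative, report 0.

p̄ = Σdᵢ / (k·n) = 63 / (10 × 120) = 0.05250
LCL = np̄ − 3·√(np̄(1−p̄)) = 6.3000 − 3 × 2.4432 = -1.0296 → 0 (negative, so LCL = 0)

0.00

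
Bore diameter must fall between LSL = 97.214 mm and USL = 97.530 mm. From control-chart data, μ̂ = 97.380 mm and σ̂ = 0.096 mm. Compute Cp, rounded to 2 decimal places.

Cp = (USL − LSL) / (6σ̂) = (97.530 − 97.214) / (6 × 0.096) = 0.3160 / 0.5760 = 0.5486

0.55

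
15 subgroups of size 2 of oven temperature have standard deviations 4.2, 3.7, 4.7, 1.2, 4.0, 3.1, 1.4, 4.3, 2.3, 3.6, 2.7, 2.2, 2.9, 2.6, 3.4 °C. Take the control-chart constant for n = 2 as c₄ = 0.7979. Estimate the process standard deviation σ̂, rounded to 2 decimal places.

3.87

s̄ = (4.2 + 3.7 + 4.7 + 1.2 + 4.0 + 3.1 + 1.4 + 4.3 + 2.3 + 3.6 + 2.7 + 2.2 + 2.9 + 2.6 + 3.4) / 15 = 3.0867
σ̂ = s̄ / c₄ = 3.0867 / 0.7979 = 3.8685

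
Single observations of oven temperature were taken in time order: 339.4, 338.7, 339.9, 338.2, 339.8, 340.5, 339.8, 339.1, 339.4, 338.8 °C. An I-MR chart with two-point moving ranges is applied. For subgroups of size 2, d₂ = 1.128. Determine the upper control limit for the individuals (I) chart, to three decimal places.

X̄ = (339.4 + 338.7 + 339.9 + 338.2 + 339.8 + 340.5 + 339.8 + 339.1 + 339.4 + 338.8) / 10 = 339.3600
Moving ranges: 0.7, 1.2, 1.7, 1.6, 0.7, 0.7, 0.7, 0.3, 0.6; M̄R̄ = 8.2000 / 9 = 0.9111
UCL = X̄ + 3·M̄R̄/d₂ = 339.3600 + 3 × 0.9111 / 1.128 = 341.7832

341.783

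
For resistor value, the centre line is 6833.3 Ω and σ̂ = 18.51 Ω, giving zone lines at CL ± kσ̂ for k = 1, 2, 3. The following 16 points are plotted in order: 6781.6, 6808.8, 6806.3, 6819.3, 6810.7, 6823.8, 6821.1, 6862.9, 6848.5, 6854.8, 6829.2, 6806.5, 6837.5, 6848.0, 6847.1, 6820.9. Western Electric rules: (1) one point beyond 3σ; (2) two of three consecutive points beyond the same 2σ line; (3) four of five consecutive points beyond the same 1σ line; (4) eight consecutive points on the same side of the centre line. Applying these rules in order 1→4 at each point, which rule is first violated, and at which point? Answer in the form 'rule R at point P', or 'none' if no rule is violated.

rule 3 at point 5

Zone of each point (C = within 1σ̂, B = 1σ̂–2σ̂, A = 2σ̂–3σ̂, * = beyond 3σ̂; sign = side of CL): 1:-A, 2:-B, 3:-B, 4:-C, 5:-B, 6:-C, 7:-C, 8:+B, 9:+C, 10:+B, 11:-C, 12:-B, 13:+C, 14:+C, 15:+C, 16:-C
Rule 3 (four of five consecutive points beyond the same 1σ limit) is satisfied at point 5.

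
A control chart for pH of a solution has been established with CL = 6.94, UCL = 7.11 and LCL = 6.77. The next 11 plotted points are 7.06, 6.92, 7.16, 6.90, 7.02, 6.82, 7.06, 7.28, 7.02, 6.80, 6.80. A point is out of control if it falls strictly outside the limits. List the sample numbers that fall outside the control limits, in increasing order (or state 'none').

3, 8

Compare each point to [6.77, 7.11]: sample 3 = 7.16 > UCL; sample 8 = 7.28 > UCL.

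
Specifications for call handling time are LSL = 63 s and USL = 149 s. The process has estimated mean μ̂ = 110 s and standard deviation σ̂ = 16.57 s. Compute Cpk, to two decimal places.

Cpu = (USL − μ̂) / (3σ̂) = (149 − 110) / (3 × 16.57) = 0.7846; Cpl = (μ̂ − LSL) / (3σ̂) = (110 − 63) / (3 × 16.57) = 0.9455; Cpk = min(Cpu, Cpl) = 0.7846

0.78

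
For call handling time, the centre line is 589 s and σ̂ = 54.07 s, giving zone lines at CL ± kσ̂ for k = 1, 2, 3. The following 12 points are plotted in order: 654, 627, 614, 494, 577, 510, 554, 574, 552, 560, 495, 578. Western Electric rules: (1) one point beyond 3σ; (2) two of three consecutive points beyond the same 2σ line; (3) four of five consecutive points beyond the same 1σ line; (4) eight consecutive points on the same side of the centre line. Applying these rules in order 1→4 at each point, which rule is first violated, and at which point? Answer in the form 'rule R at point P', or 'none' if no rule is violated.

rule 4 at point 11

Zone of each point (C = within 1σ̂, B = 1σ̂–2σ̂, A = 2σ̂–3σ̂, * = beyond 3σ̂; sign = side of CL): 1:+B, 2:+C, 3:+C, 4:-B, 5:-C, 6:-B, 7:-C, 8:-C, 9:-C, 10:-C, 11:-B, 12:-C
Rule 4 (eight consecutive points on the same side of the centre line) is satisfied at point 11.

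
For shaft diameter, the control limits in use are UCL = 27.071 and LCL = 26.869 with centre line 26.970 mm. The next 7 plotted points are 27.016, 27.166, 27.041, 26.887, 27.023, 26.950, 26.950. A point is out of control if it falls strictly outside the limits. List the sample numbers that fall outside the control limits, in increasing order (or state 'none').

Compare each point to [26.869, 27.071]: sample 2 = 27.166 > UCL.

2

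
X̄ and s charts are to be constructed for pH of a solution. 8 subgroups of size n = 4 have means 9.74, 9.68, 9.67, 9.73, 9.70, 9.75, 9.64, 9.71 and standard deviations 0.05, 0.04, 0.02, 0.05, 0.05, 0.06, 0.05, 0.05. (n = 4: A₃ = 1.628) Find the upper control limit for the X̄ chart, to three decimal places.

X̄̄ = (9.74 + 9.68 + 9.67 + 9.73 + 9.70 + 9.75 + 9.64 + 9.71) / 8 = 9.7025
s̄ = (0.05 + 0.04 + 0.02 + 0.05 + 0.05 + 0.06 + 0.05 + 0.05) / 8 = 0.0462
UCL = X̄̄ + A₃·s̄ = 9.7025 + 1.628 × 0.0462 = 9.7778

9.778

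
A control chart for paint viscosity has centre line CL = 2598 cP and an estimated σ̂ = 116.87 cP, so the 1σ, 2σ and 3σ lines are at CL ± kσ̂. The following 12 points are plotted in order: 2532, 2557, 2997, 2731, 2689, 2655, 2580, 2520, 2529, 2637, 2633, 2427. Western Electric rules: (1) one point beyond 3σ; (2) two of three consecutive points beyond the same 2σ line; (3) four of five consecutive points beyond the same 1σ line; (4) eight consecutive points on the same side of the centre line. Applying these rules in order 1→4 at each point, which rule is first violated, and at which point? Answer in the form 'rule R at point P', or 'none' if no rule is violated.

Zone of each point (C = within 1σ̂, B = 1σ̂–2σ̂, A = 2σ̂–3σ̂, * = beyond 3σ̂; sign = side of CL): 1:-C, 2:-C, 3:+*, 4:+B, 5:+C, 6:+C, 7:-C, 8:-C, 9:-C, 10:+C, 11:+C, 12:-B
Rule 1 (one point beyond the 3σ limits) is satisfied at point 3.

rule 1 at point 3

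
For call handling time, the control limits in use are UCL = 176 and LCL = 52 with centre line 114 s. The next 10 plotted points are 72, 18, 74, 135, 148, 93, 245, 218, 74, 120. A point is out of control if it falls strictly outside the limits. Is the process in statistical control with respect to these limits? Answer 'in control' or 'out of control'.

out of control

Compare each point to [52, 176]: sample 2 = 18 < LCL; sample 7 = 245 > UCL; sample 8 = 218 > UCL.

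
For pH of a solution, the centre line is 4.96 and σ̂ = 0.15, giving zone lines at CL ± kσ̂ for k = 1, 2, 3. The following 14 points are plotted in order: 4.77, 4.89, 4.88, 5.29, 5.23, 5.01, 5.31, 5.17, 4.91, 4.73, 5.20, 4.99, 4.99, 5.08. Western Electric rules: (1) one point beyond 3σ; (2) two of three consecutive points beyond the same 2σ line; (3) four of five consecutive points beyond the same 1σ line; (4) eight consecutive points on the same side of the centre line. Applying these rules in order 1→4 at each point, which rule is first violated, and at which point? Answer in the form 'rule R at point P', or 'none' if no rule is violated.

rule 3 at point 8

Zone of each point (C = within 1σ̂, B = 1σ̂–2σ̂, A = 2σ̂–3σ̂, * = beyond 3σ̂; sign = side of CL): 1:-B, 2:-C, 3:-C, 4:+A, 5:+B, 6:+C, 7:+A, 8:+B, 9:-C, 10:-B, 11:+B, 12:+C, 13:+C, 14:+C
Rule 3 (four of five consecutive points beyond the same 1σ limit) is satisfied at point 8.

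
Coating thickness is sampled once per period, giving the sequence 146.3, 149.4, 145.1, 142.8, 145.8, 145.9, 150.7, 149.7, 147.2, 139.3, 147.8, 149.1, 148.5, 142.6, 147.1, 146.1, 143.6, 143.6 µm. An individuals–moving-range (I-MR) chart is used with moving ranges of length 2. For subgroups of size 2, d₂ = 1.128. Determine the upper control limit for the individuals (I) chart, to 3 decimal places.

X̄ = (146.3 + 149.4 + 145.1 + 142.8 + 145.8 + 145.9 + 150.7 + 149.7 + 147.2 + 139.3 + 147.8 + 149.1 + 148.5 + 142.6 + 147.1 + 146.1 + 143.6 + 143.6) / 18 = 146.1444
Moving ranges: 3.1, 4.3, 2.3, 3.0, 0.1, 4.8, 1.0, 2.5, 7.9, 8.5, 1.3, 0.6, 5.9, 4.5, 1.0, 2.5, 0.0; M̄R̄ = 53.3000 / 17 = 3.1353
UCL = X̄ + 3·M̄R̄/d₂ = 146.1444 + 3 × 3.1353 / 1.128 = 154.4830

154.483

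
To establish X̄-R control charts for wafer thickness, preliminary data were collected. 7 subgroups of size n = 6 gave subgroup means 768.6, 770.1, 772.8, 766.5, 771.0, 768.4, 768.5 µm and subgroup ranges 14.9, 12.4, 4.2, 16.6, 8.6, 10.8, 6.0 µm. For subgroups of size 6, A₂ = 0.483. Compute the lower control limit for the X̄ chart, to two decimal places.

764.34

X̄̄ = (768.6 + 770.1 + 772.8 + 766.5 + 771.0 + 768.4 + 768.5) / 7 = 5385.9000 / 7 = 769.4143
R̄ = (14.9 + 12.4 + 4.2 + 16.6 + 8.6 + 10.8 + 6.0) / 7 = 73.5000 / 7 = 10.5000
LCL = X̄̄ − A₂·R̄ = 769.4143 − 0.483 × 10.5000 = 764.3428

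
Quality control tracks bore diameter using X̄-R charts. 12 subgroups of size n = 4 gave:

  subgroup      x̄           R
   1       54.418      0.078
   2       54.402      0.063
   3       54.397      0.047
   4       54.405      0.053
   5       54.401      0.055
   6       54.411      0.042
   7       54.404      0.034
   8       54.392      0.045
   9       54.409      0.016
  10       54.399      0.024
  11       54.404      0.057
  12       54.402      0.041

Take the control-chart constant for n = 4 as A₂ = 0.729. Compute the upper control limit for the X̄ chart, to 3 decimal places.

X̄̄ = (54.418 + 54.402 + 54.397 + 54.405 + 54.401 + 54.411 + 54.404 + 54.392 + 54.409 + 54.399 + 54.404 + 54.402) / 12 = 652.8440 / 12 = 54.4037
R̄ = (0.078 + 0.063 + 0.047 + 0.053 + 0.055 + 0.042 + 0.034 + 0.045 + 0.016 + 0.024 + 0.057 + 0.041) / 12 = 0.5550 / 12 = 0.0463
UCL = X̄̄ + A₂·R̄ = 54.4037 + 0.729 × 0.0463 = 54.4374

54.437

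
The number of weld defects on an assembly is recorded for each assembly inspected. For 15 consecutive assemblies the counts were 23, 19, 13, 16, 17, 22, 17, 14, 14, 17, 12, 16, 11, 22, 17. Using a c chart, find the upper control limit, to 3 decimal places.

c̄ = (23 + 19 + 13 + 16 + 17 + 22 + 17 + 14 + 14 + 17 + 12 + 16 + 11 + 22 + 17) / 15 = 250 / 15 = 16.6667
UCL = c̄ + 3√c̄ = 16.6667 + 3 × √16.6667 = 16.6667 + 3 × 4.0825 = 28.9141

28.914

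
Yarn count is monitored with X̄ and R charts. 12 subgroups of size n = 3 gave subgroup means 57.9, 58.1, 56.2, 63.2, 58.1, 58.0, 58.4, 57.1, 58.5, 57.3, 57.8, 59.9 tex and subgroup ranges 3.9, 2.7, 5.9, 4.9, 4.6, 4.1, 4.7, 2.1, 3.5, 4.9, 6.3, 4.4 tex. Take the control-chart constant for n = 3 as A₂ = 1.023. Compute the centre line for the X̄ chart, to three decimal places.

X̄̄ = (57.9 + 58.1 + 56.2 + 63.2 + 58.1 + 58.0 + 58.4 + 57.1 + 58.5 + 57.3 + 57.8 + 59.9) / 12 = 700.5000 / 12 = 58.3750
CL = X̄̄ = 58.3750

58.375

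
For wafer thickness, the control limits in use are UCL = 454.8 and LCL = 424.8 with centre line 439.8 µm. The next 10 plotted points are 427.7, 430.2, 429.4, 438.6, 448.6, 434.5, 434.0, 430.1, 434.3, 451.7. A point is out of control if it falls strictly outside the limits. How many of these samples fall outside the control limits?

All 10 points lie within [424.8, 454.8].

0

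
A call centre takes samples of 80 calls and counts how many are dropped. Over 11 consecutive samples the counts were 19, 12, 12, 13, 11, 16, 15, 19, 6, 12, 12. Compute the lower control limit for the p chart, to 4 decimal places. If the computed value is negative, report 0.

p̄ = Σdᵢ / (k·n) = 147 / (11 × 80) = 0.16705
LCL = p̄ − 3·√(p̄(1−p̄)/n) = 0.16705 − 3 × 0.04170 = 0.04193

0.0419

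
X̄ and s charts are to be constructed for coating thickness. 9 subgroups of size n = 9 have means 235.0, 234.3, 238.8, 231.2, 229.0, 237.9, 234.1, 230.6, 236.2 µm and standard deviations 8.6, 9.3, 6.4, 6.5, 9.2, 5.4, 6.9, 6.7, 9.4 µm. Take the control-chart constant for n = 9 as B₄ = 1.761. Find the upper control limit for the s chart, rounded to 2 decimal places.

s̄ = (8.6 + 9.3 + 6.4 + 6.5 + 9.2 + 5.4 + 6.9 + 6.7 + 9.4) / 9 = 7.6000
UCL_s = B₄·s̄ = 1.761 × 7.6000 = 13.3836

13.38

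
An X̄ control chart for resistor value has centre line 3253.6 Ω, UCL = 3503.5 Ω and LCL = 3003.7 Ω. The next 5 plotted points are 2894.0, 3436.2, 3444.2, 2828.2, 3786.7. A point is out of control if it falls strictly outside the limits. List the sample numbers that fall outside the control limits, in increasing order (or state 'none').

1, 4, 5

Compare each point to [3003.7, 3503.5]: sample 1 = 2894.0 < LCL; sample 4 = 2828.2 < LCL; sample 5 = 3786.7 > UCL.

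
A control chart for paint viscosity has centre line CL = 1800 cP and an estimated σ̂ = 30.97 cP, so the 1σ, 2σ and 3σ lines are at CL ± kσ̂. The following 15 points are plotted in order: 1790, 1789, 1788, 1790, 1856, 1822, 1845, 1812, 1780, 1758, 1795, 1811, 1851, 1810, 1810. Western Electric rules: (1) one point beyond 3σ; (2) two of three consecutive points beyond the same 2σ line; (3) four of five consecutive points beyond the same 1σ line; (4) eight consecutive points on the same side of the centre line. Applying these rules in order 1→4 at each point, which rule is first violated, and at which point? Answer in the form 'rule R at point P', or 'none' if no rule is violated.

none

Zone of each point (C = within 1σ̂, B = 1σ̂–2σ̂, A = 2σ̂–3σ̂, * = beyond 3σ̂; sign = side of CL): 1:-C, 2:-C, 3:-C, 4:-C, 5:+B, 6:+C, 7:+B, 8:+C, 9:-C, 10:-B, 11:-C, 12:+C, 13:+B, 14:+C, 15:+C
No rule fires across all 15 points.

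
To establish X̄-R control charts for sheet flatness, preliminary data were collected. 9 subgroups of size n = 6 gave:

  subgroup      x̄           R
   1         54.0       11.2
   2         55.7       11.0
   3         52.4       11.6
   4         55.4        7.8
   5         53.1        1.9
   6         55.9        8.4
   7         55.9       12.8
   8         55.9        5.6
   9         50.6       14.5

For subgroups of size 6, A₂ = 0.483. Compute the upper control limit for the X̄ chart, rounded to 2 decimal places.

58.87

X̄̄ = (54.0 + 55.7 + 52.4 + 55.4 + 53.1 + 55.9 + 55.9 + 55.9 + 50.6) / 9 = 488.9000 / 9 = 54.3222
R̄ = (11.2 + 11.0 + 11.6 + 7.8 + 1.9 + 8.4 + 12.8 + 5.6 + 14.5) / 9 = 84.8000 / 9 = 9.4222
UCL = X̄̄ + A₂·R̄ = 54.3222 + 0.483 × 9.4222 = 58.8732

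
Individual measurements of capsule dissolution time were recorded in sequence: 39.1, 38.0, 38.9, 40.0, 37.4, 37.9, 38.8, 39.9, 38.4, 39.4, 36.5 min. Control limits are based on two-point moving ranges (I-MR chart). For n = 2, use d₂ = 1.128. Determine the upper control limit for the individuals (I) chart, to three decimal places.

X̄ = (39.1 + 38.0 + 38.9 + 40.0 + 37.4 + 37.9 + 38.8 + 39.9 + 38.4 + 39.4 + 36.5) / 11 = 38.5727
Moving ranges: 1.1, 0.9, 1.1, 2.6, 0.5, 0.9, 1.1, 1.5, 1.0, 2.9; M̄R̄ = 13.6000 / 10 = 1.3600
UCL = X̄ + 3·M̄R̄/d₂ = 38.5727 + 3 × 1.3600 / 1.128 = 42.1897

42.190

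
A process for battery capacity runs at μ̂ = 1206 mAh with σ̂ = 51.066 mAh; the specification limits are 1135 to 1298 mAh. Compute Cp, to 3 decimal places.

0.532

Cp = (USL − LSL) / (6σ̂) = (1298 − 1135) / (6 × 51.066) = 163.0000 / 306.3960 = 0.5320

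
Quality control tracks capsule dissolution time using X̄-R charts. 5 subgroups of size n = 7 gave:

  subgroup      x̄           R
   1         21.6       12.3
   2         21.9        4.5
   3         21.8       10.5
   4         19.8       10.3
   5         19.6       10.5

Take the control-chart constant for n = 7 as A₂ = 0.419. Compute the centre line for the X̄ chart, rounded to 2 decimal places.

20.94

X̄̄ = (21.6 + 21.9 + 21.8 + 19.8 + 19.6) / 5 = 104.7000 / 5 = 20.9400
CL = X̄̄ = 20.9400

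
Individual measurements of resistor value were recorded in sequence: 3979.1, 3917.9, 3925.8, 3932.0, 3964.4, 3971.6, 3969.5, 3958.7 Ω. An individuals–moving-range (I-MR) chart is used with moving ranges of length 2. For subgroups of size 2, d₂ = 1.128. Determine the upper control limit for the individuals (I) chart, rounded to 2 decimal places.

4000.93

X̄ = (3979.1 + 3917.9 + 3925.8 + 3932.0 + 3964.4 + 3971.6 + 3969.5 + 3958.7) / 8 = 3952.3750
Moving ranges: 61.2, 7.9, 6.2, 32.4, 7.2, 2.1, 10.8; M̄R̄ = 127.8000 / 7 = 18.2571
UCL = X̄ + 3·M̄R̄/d₂ = 3952.3750 + 3 × 18.2571 / 1.128 = 4000.9312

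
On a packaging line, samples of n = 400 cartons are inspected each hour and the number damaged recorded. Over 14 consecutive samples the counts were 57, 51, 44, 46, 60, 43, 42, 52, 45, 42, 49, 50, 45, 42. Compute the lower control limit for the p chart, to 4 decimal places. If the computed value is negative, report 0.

p̄ = Σdᵢ / (k·n) = 668 / (14 × 400) = 0.11929
LCL = p̄ − 3·√(p̄(1−p̄)/n) = 0.11929 − 3 × 0.01621 = 0.07067

0.0707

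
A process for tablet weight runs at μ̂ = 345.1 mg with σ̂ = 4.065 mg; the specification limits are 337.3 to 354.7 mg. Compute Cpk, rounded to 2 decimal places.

Cpu = (USL − μ̂) / (3σ̂) = (354.7 − 345.1) / (3 × 4.065) = 0.7872; Cpl = (μ̂ − LSL) / (3σ̂) = (345.1 − 337.3) / (3 × 4.065) = 0.6396; Cpk = min(Cpu, Cpl) = 0.6396

0.64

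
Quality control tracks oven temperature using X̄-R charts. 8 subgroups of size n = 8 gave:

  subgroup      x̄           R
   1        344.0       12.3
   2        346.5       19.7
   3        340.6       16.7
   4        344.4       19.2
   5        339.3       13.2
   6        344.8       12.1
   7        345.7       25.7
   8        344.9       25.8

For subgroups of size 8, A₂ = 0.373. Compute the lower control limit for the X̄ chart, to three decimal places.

X̄̄ = (344.0 + 346.5 + 340.6 + 344.4 + 339.3 + 344.8 + 345.7 + 344.9) / 8 = 2750.2000 / 8 = 343.7750
R̄ = (12.3 + 19.7 + 16.7 + 19.2 + 13.2 + 12.1 + 25.7 + 25.8) / 8 = 144.7000 / 8 = 18.0875
LCL = X̄̄ − A₂·R̄ = 343.7750 − 0.373 × 18.0875 = 337.0284

337.028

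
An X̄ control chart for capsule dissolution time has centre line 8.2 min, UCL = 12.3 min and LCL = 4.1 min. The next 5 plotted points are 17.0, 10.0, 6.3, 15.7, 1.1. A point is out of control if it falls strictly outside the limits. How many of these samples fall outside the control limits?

3

Compare each point to [4.1, 12.3]: sample 1 = 17.0 > UCL; sample 4 = 15.7 > UCL; sample 5 = 1.1 < LCL.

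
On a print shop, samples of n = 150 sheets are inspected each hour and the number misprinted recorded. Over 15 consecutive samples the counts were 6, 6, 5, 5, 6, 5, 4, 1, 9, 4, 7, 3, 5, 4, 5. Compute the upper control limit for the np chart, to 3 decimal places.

11.595

p̄ = Σdᵢ / (k·n) = 75 / (15 × 150) = 0.03333
UCL = np̄ + 3·√(np̄(1−p̄)) = 5.0000 + 3 × √(5.0000×0.96667) = 5.0000 + 3 × 2.1985 = 11.5955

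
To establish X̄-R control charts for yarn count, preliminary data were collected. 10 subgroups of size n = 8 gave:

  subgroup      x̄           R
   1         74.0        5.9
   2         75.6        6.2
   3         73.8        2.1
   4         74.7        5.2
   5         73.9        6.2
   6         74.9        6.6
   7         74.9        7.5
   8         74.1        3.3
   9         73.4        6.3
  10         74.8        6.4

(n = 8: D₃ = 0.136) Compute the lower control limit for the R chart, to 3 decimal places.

0.758

R̄ = (5.9 + 6.2 + 2.1 + 5.2 + 6.2 + 6.6 + 7.5 + 3.3 + 6.3 + 6.4) / 10 = 55.7000 / 10 = 5.5700
LCL_R = D₃·R̄ = 0.136 × 5.5700 = 0.7575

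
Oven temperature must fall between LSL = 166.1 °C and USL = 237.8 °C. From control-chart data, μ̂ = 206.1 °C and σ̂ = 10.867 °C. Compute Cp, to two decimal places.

Cp = (USL − LSL) / (6σ̂) = (237.8 − 166.1) / (6 × 10.867) = 71.7000 / 65.2020 = 1.0997

1.10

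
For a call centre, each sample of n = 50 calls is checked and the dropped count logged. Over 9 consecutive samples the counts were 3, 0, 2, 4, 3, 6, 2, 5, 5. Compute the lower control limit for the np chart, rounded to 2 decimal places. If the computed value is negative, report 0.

p̄ = Σdᵢ / (k·n) = 30 / (9 × 50) = 0.06667
LCL = np̄ − 3·√(np̄(1−p̄)) = 3.3333 − 3 × 1.7638 = -1.9582 → 0 (negative, so LCL = 0)

0.00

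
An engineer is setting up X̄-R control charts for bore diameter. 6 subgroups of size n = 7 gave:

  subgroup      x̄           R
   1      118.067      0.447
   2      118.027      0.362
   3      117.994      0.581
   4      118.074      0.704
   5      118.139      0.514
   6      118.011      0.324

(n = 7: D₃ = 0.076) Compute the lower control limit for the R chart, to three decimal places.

R̄ = (0.447 + 0.362 + 0.581 + 0.704 + 0.514 + 0.324) / 6 = 2.9320 / 6 = 0.4887
LCL_R = D₃·R̄ = 0.076 × 0.4887 = 0.0371

0.037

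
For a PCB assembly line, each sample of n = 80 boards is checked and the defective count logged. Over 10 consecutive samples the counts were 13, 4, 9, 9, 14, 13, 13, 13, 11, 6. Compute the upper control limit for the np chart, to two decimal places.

p̄ = Σdᵢ / (k·n) = 105 / (10 × 80) = 0.13125
UCL = np̄ + 3·√(np̄(1−p̄)) = 10.5000 + 3 × √(10.5000×0.86875) = 10.5000 + 3 × 3.0202 = 19.5607

19.56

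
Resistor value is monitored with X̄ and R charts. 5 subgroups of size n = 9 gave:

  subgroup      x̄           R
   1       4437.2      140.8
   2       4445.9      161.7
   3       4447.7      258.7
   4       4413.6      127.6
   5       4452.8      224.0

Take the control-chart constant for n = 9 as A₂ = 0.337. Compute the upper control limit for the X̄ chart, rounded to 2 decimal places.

4500.96

X̄̄ = (4437.2 + 4445.9 + 4447.7 + 4413.6 + 4452.8) / 5 = 22197.2000 / 5 = 4439.4400
R̄ = (140.8 + 161.7 + 258.7 + 127.6 + 224.0) / 5 = 912.8000 / 5 = 182.5600
UCL = X̄̄ + A₂·R̄ = 4439.4400 + 0.337 × 182.5600 = 4500.9627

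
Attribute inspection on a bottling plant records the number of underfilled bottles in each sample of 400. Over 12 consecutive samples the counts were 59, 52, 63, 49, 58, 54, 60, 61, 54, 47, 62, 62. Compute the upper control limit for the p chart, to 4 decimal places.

0.1942

p̄ = Σdᵢ / (k·n) = 681 / (12 × 400) = 0.14188
UCL = p̄ + 3·√(p̄(1−p̄)/n) = 0.14188 + 3 × √(0.14188×0.85813/400) = 0.14188 + 3 × 0.01745 = 0.19421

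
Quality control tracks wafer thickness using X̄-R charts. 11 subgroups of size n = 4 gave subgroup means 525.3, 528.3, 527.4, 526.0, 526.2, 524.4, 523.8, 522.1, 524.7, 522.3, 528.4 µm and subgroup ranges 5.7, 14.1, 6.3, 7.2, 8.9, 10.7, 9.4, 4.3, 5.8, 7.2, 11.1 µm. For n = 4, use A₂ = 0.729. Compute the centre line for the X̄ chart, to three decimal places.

X̄̄ = (525.3 + 528.3 + 527.4 + 526.0 + 526.2 + 524.4 + 523.8 + 522.1 + 524.7 + 522.3 + 528.4) / 11 = 5778.9000 / 11 = 525.3545
CL = X̄̄ = 525.3545

525.355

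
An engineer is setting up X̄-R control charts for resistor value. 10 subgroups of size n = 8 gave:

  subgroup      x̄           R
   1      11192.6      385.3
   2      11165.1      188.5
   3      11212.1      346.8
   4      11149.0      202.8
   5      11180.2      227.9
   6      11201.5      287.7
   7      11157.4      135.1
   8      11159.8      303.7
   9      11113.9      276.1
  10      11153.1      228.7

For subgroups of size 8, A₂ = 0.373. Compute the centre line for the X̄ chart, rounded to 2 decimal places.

11168.47

X̄̄ = (11192.6 + 11165.1 + 11212.1 + 11149.0 + 11180.2 + 11201.5 + 11157.4 + 11159.8 + 11113.9 + 11153.1) / 10 = 111684.7000 / 10 = 11168.4700
CL = X̄̄ = 11168.4700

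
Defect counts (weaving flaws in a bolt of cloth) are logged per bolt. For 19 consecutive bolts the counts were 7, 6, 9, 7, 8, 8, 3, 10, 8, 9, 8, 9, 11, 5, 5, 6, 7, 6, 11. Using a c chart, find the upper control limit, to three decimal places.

15.757

c̄ = (7 + 6 + 9 + 7 + 8 + 8 + 3 + 10 + 8 + 9 + 8 + 9 + 11 + 5 + 5 + 6 + 7 + 6 + 11) / 19 = 143 / 19 = 7.5263
UCL = c̄ + 3√c̄ = 7.5263 + 3 × √7.5263 = 7.5263 + 3 × 2.7434 = 15.7566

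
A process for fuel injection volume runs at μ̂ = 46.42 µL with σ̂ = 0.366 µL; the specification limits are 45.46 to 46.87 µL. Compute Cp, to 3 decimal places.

0.642

Cp = (USL − LSL) / (6σ̂) = (46.87 − 45.46) / (6 × 0.366) = 1.4100 / 2.1960 = 0.6421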